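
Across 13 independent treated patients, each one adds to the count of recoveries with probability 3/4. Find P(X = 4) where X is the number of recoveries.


P(X=4) = C(13,4) * p^4 * (1-p)^9
= 715 * 81/256 * 1/262144
= 57915/67108864

57915/67108864


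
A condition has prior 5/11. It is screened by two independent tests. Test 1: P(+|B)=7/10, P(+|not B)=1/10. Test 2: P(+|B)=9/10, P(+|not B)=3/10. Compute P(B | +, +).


After test 1: P(+) = 7/10*5/11 + 1/10*6/11 = 41/110
P(B|+) = (7/22)/(41/110) = 35/41
After test 2 (use post1 as new prior): P(+) = 9/10*35/41 + 3/10*6/41 = 333/410
P(B|+,+) = (63/82)/(333/410) = 35/37

35/37


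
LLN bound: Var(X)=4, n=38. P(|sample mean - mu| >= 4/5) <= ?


Var(Xbar) = Var(X)/n = 4/38
Chebyshev: P(|Xbar-mu| >= 4/5) <= Var(Xbar)/(4/5)^2 = (2/19)/(16/25) = 25/152

25/152


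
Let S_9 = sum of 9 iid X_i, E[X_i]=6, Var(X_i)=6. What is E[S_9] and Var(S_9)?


E[S_n] = n*mu = 9*6 = 54
Var(S_n) = n*sigma^2 = 9*6 = 54

E[S_9]=54, Var(S_9)=54


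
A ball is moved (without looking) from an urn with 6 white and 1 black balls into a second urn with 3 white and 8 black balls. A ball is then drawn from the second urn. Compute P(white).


P(transfer white) = 6/7; P(transfer black) = 1/7
If white transferred: Urn II has 4 white of 12, so P(white|white moved) = 1/3
If black transferred: Urn II has 3 white of 12, so P(white|black moved) = 1/4
By total probability: P(white) = 6/7*1/3 + 1/7*1/4 = 9/28

9/28


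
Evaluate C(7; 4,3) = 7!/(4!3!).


7! = 5040
Denominator: 4!=24 * 3!=6
Coefficient = 5040 / 144 = 35

35


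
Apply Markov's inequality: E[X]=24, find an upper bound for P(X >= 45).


Markov: P(X >= a) <= E[X]/a
P(X >= 45) <= 24/45 = 8/15

8/15


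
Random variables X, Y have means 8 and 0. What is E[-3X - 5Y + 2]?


E[-3X - 5Y + 2] = -3*E[X] - 5*E[Y] + 2
= (-3)*(8) + (-5)*(0) + (2)
= -24 + 0 + 2 = -22

-22


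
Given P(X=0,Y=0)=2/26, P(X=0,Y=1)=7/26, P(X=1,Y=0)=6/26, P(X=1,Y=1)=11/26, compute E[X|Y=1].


P(Y=1) = 18/26
E[X|Y=1] = (0*7 + 1*11)/18 = 11/18

11/18


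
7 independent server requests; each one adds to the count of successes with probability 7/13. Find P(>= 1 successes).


P(at least one) = 1 - P(none)
P(none) = (1 - 7/13)^7 = (6/13)^7 = 279936/62748517
P(at least one) = 1 - 279936/62748517 = 62468581/62748517

62468581/62748517


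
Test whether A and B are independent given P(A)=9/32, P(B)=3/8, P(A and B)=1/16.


P(A)*P(B) = 9/32*3/8 = 27/256
P(A∩B) = 1/16 != 27/256, so not independent

No, A and B are not independent


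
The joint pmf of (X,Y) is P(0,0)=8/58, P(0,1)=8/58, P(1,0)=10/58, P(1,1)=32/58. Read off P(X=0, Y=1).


Read from table: P(X=0, Y=1) = 8/58 = 4/29

4/29


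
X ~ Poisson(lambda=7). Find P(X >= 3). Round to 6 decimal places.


P(X>=3) = 1 - P(X<=2) = 1 - (e^(-7)*7^0/0! + e^(-7)*7^1/1! + e^(-7)*7^2/2!)
≈ 1 - (0.0009118820 + 0.0063831738 + 0.0223411082)
= 1 - 0.0296361640 = 0.9703638360
≈ 0.970364

0.970364


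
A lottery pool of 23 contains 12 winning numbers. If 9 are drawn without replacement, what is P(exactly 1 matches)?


P(X=1) = C(12,1)*C(11,8) / C(23,9)
= 12*165 / 817190
= 1980/817190 = 18/7429

18/7429


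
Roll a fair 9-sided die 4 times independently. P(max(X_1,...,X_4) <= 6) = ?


P(max <= 6) = P(all X_i <= 6) = (P(X_1 <= 6))^4
= (6/9)^4 = (2/3)^4 = 16/81

16/81


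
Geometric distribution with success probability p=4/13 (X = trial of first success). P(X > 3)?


P(X > 3) = P(first 3 trials all fail) = (1-p)^3 = (9/13)^3 = 729/2197

729/2197


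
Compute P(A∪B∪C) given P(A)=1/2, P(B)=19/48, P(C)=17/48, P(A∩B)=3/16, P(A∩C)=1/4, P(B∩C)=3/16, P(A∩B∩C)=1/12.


P(A∪B∪C) = P(A)+P(B)+P(C) - P(AB)-P(AC)-P(BC) + P(ABC)
= 1/2+19/48+17/48 - 3/16-1/4-3/16 + 1/12
= 17/24

17/24


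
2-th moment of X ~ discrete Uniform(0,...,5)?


E[X^2] = (1/6) * sum(x^2 for x=0..5)
= 55/6

55/6


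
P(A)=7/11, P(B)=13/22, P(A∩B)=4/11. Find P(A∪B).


P(A∪B) = P(A) + P(B) - P(A∩B)
= 7/11 + 13/22 - 4/11 = 19/22

19/22


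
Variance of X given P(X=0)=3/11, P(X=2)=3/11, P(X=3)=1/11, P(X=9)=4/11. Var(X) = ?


E[X] = 45/11, E[X^2] = 345/11
Var(X) = E[X^2] - (E[X])^2 = 345/11 - (45/11)^2 = 1770/121

1770/121


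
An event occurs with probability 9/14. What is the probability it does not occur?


P(A') = 1 - P(A) = 1 - 9/14 = 5/14

5/14


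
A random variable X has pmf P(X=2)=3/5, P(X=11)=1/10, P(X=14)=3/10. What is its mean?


E[X] = sum(x * P(x))
= 2*3/5 + 11*1/10 + 14*3/10
= 13/2

13/2


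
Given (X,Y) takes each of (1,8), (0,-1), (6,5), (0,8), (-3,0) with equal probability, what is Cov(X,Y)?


E[X]=4/5, E[Y]=4, E[XY]=38/5
Cov(X,Y) = E[XY] - E[X]E[Y] = 38/5 - 4/5*4 = 22/5

22/5


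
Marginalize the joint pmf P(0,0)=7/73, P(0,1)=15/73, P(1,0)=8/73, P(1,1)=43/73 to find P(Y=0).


P(Y=0) = P(0,0)+P(1,0) = 7/73 + 8/73 = 15/73

15/73


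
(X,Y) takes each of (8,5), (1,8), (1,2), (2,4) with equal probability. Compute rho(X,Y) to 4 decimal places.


Cov(X,Y) = 0.2500, Var(X) = 8.5000, Var(Y) = 4.6875
rho = Cov/(sqrt(VarX)*sqrt(VarY)) = 0.0396

0.0396


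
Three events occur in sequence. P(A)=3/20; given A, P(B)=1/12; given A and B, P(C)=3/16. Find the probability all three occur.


P(A∩B∩C) = P(A) * P(B|A) * P(C|A∩B)
= 3/20 * 1/12 * 3/16
= 1/80 * 3/16 = 3/1280

3/1280


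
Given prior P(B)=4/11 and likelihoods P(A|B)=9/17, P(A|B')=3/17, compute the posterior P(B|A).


P(A) = P(A|B)P(B) + P(A|B')P(B') = 9/17*4/11 + 3/17*7/11 = 57/187
P(B|A) = P(A|B)P(B)/P(A) = (36/187)/(57/187) = 12/19

12/19


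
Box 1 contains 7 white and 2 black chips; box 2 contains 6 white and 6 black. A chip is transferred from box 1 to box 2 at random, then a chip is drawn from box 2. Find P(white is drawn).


P(transfer white) = 7/9; P(transfer black) = 2/9
If white transferred: Urn II has 7 white of 13, so P(white|white moved) = 7/13
If black transferred: Urn II has 6 white of 13, so P(white|black moved) = 6/13
By total probability: P(white) = 7/9*7/13 + 2/9*6/13 = 61/117

61/117


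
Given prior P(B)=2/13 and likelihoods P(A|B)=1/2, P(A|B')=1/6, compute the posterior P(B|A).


P(A) = P(A|B)P(B) + P(A|B')P(B') = 1/2*2/13 + 1/6*11/13 = 17/78
P(B|A) = P(A|B)P(B)/P(A) = (1/13)/(17/78) = 6/17

6/17


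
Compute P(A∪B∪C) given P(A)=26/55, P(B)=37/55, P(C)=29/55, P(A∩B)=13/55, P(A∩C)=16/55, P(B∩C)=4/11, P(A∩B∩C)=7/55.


P(A∪B∪C) = P(A)+P(B)+P(C) - P(AB)-P(AC)-P(BC) + P(ABC)
= 26/55+37/55+29/55 - 13/55-16/55-4/11 + 7/55
= 10/11

10/11


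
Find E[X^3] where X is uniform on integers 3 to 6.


E[X^3] = (1/4) * sum(x^3 for x=3..6)
= 432/4 = 108

108


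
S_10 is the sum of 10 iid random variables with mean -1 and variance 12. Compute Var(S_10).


By independence, Var(S_n) = n*Var(X_1) = 10*12 = 120

120


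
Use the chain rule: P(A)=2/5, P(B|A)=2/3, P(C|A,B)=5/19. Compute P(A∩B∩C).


P(A∩B∩C) = P(A) * P(B|A) * P(C|A∩B)
= 2/5 * 2/3 * 5/19
= 4/15 * 5/19 = 4/57

4/57


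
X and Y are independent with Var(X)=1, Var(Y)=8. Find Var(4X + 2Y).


Independence => Cov(X,Y)=0
Var(4X + 2Y) = 4^2*Var(X) + 2^2*Var(Y)
= 16*1 + 4*8 = 48

48


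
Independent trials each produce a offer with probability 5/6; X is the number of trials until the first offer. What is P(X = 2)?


P(X=2) = (1-p)^1 * p = (1/6)^1 * 5/6
= 1/6 * 5/6 = 5/36

5/36


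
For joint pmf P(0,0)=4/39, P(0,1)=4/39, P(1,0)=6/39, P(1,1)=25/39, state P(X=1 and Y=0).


Read from table: P(X=1, Y=0) = 6/39 = 2/13

2/13


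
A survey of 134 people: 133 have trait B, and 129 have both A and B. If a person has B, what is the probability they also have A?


P(A|B) = P(A∩B)/P(B) = (129/134)/(133/134) = 129/133

129/133


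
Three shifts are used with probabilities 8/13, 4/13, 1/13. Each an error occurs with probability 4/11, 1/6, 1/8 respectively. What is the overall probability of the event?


P(A) = P(A|B1)P(B1) + P(A|B2)P(B2) + P(A|B3)P(B3)
= 4/11*8/13 + 1/6*4/13 + 1/8*1/13
= 32/143 + 2/39 + 1/104 = 977/3432

977/3432


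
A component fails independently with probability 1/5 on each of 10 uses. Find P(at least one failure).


P(at least one) = 1 - P(none)
P(none) = (1 - 1/5)^10 = (4/5)^10 = 1048576/9765625
P(at least one) = 1 - 1048576/9765625 = 8717049/9765625

8717049/9765625


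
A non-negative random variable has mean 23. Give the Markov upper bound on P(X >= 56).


Markov: P(X >= a) <= E[X]/a
P(X >= 56) <= 23/56

23/56


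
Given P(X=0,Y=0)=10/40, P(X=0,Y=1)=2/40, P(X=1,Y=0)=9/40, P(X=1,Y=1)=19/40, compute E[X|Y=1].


P(Y=1) = 21/40
E[X|Y=1] = (0*2 + 1*19)/21 = 19/21

19/21


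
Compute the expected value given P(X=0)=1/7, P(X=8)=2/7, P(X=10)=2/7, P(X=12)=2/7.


E[X] = sum(x * P(x))
= 0*1/7 + 8*2/7 + 10*2/7 + 12*2/7
= 60/7

60/7


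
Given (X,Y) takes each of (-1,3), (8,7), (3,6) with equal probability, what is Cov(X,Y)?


E[X]=10/3, E[Y]=16/3, E[XY]=71/3
Cov(X,Y) = E[XY] - E[X]E[Y] = 71/3 - 10/3*16/3 = 53/9

53/9


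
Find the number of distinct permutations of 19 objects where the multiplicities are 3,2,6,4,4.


19! = 121645100408832000
Denominator: 3!=6 * 2!=2 * 6!=720 * 4!=24 * 4!=24
Coefficient = 121645100408832000 / 4976640 = 24443218800

24443218800


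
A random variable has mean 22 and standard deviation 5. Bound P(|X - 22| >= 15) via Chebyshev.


k = 15/5 = 3
Chebyshev: P(|X-mu| >= k*sigma) <= 1/k^2 = 1/3^2 = 1/9

1/9


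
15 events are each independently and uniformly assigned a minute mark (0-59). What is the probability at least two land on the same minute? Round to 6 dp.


P(all different) = prod((60-i)/60 for i=0..14) = 0.147943
P(at least one match) = 1 - 0.147943 = 0.852057

0.852057


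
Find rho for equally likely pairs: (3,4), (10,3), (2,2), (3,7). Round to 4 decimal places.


Cov(X,Y) = -1.2500, Var(X) = 10.2500, Var(Y) = 3.5000
rho = Cov/(sqrt(VarX)*sqrt(VarY)) = -0.2087

-0.2087


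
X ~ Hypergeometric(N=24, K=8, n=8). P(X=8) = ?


P(X=8) = C(8,8)*C(16,0) / C(24,8)
= 1*1 / 735471
= 1/735471

1/735471


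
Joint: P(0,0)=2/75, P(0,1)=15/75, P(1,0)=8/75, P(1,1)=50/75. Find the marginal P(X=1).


P(X=1) = P(1,0)+P(1,1) = 8/75 + 50/75 = 58/75

58/75


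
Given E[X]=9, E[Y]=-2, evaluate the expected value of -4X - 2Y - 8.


E[-4X - 2Y - 8] = -4*E[X] - 2*E[Y] - 8
= (-4)*(9) + (-2)*(-2) + (-8)
= -36 + 4 - 8 = -40

-40


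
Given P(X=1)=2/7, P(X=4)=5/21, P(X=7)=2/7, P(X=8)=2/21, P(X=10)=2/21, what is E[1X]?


E[1X] = sum(g(x)*P(x))
= 1*2/7 + 4*5/21 + 7*2/7 + 8*2/21 + 10*2/21
= 104/21

104/21


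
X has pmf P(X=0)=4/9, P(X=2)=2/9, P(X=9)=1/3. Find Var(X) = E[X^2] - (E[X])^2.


E[X] = 31/9, E[X^2] = 251/9
Var(X) = E[X^2] - (E[X])^2 = 251/9 - (31/9)^2 = 1298/81

1298/81


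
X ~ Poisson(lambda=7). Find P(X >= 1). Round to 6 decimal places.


P(X>=1) = 1 - P(X<=0) = 1 - (e^(-7)*7^0/0!)
≈ 1 - 0.0009118820 = 0.9990881180
≈ 0.999088

0.999088


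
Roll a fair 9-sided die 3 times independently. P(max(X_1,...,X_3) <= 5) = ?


P(max <= 5) = P(all X_i <= 5) = (P(X_1 <= 5))^3
= (5/9)^3 = 125/729

125/729


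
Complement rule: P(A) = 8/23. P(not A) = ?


P(A') = 1 - P(A) = 1 - 8/23 = 15/23

15/23


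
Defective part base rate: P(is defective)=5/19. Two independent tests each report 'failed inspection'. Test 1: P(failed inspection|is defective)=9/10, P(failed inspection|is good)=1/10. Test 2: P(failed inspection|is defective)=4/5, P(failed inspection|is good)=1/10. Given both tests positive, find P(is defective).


After test 1: P(+) = 9/10*5/19 + 1/10*14/19 = 59/190
P(B|+) = (9/38)/(59/190) = 45/59
After test 2 (use post1 as new prior): P(+) = 4/5*45/59 + 1/10*14/59 = 187/295
P(B|+,+) = (36/59)/(187/295) = 180/187

180/187


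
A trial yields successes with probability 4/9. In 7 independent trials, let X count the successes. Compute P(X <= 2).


P(X<=2) = P(X=0) + P(X=1) + P(X=2)
= 78125/4782969 + 437500/4782969 + 350000/1594323
= 521875/1594323

521875/1594323


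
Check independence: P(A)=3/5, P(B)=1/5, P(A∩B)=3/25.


P(A)*P(B) = 3/5*1/5 = 3/25
P(A∩B) = 3/25, which equals P(A)P(B), so independent

Yes, A and B are independent


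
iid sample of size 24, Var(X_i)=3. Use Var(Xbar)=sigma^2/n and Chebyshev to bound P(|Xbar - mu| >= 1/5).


Var(Xbar) = Var(X)/n = 3/24
Chebyshev: P(|Xbar-mu| >= 1/5) <= Var(Xbar)/(1/5)^2 = (1/8)/(1/25) = 25/8
Bound exceeds 1, so trivial bound: 1

1


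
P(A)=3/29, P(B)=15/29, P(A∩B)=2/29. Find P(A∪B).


P(A∪B) = P(A) + P(B) - P(A∩B)
= 3/29 + 15/29 - 2/29 = 16/29

16/29


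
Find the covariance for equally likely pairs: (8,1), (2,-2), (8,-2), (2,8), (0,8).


E[X]=4, E[Y]=13/5, E[XY]=4/5
Cov(X,Y) = E[XY] - E[X]E[Y] = 4/5 - 4*13/5 = -48/5

-48/5


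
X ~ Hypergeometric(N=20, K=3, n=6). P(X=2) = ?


P(X=2) = C(3,2)*C(17,4) / C(20,6)
= 3*2380 / 38760
= 7140/38760 = 7/38

7/38


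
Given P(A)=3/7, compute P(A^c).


P(A') = 1 - P(A) = 1 - 3/7 = 4/7

4/7


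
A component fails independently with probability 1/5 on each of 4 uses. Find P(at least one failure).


P(at least one) = 1 - P(none)
P(none) = (1 - 1/5)^4 = (4/5)^4 = 256/625
P(at least one) = 1 - 256/625 = 369/625

369/625


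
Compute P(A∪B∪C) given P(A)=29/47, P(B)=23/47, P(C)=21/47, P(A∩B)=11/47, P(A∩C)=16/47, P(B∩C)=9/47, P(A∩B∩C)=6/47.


P(A∪B∪C) = P(A)+P(B)+P(C) - P(AB)-P(AC)-P(BC) + P(ABC)
= 29/47+23/47+21/47 - 11/47-16/47-9/47 + 6/47
= 43/47

43/47


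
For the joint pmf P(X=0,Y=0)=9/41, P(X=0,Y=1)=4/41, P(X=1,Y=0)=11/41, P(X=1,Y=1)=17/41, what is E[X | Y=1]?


P(Y=1) = 21/41
E[X|Y=1] = (0*4 + 1*17)/21 = 17/21

17/21


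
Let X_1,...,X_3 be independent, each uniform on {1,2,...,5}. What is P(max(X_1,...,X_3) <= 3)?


P(max <= 3) = P(all X_i <= 3) = (P(X_1 <= 3))^3
= (3/5)^3 = 27/125

27/125


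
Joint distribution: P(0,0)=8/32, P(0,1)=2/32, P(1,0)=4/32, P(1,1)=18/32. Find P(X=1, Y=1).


Read from table: P(X=1, Y=1) = 18/32 = 9/16

9/16


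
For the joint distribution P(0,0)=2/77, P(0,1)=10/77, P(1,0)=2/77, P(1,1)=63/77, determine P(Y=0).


P(Y=0) = P(0,0)+P(1,0) = 2/77 + 2/77 = 4/77

4/77


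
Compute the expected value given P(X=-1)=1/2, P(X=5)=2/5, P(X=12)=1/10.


E[X] = sum(x * P(x))
= -1*1/2 + 5*2/5 + 12*1/10
= 27/10

27/10


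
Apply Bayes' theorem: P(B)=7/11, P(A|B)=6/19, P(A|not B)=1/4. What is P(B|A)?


P(A) = P(A|B)P(B) + P(A|B')P(B') = 6/19*7/11 + 1/4*4/11 = 61/209
P(B|A) = P(A|B)P(B)/P(A) = (42/209)/(61/209) = 42/61

42/61


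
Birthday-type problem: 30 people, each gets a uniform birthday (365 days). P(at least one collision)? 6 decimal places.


P(all different) = prod((365-i)/365 for i=0..29) = 0.293684
P(at least one match) = 1 - 0.293684 = 0.706316

0.706316


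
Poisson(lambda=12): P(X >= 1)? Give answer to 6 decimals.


P(X>=1) = 1 - P(X<=0) = 1 - (e^(-12)*12^0/0!)
≈ 1 - 0.0000061442 = 0.9999938558
≈ 0.999994

0.999994


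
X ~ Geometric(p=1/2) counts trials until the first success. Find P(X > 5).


P(X > 5) = P(first 5 trials all fail) = (1-p)^5 = (1/2)^5 = 1/32

1/32


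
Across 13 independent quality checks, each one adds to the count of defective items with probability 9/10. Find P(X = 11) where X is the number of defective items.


P(X=11) = C(13,11) * p^11 * (1-p)^2
= 78 * 31381059609/100000000000 * 1/100
= 1223861324751/5000000000000

1223861324751/5000000000000


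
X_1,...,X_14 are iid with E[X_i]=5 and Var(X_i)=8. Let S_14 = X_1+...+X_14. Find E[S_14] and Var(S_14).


E[S_n] = n*mu = 14*5 = 70
Var(S_n) = n*sigma^2 = 14*8 = 112

E[S_14]=70, Var(S_14)=112


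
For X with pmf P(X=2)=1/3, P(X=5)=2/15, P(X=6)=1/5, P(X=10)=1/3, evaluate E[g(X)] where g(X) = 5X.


E[5X] = sum(g(x)*P(x))
= 10*1/3 + 25*2/15 + 30*1/5 + 50*1/3
= 88/3

88/3


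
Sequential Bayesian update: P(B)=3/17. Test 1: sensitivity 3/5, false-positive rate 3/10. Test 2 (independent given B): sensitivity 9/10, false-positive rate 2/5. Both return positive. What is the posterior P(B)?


After test 1: P(+) = 3/5*3/17 + 3/10*14/17 = 6/17
P(B|+) = (9/85)/(6/17) = 3/10
After test 2 (use post1 as new prior): P(+) = 9/10*3/10 + 2/5*7/10 = 11/20
P(B|+,+) = (27/100)/(11/20) = 27/55

27/55


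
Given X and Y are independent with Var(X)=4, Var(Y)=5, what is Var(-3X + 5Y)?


Independence => Cov(X,Y)=0
Var(-3X + 5Y) = (-3)^2*Var(X) + 5^2*Var(Y)
= 9*4 + 25*5 = 161

161


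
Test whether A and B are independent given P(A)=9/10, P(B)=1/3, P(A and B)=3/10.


P(A)*P(B) = 9/10*1/3 = 3/10
P(A∩B) = 3/10, which equals P(A)P(B), so independent

Yes, A and B are independent


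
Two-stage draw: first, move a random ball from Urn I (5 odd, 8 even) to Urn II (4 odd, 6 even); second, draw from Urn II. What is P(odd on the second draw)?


P(transfer odd) = 5/13; P(transfer even) = 8/13
If odd transferred: Urn II has 5 odd of 11, so P(odd|odd moved) = 5/11
If even transferred: Urn II has 4 odd of 11, so P(odd|even moved) = 4/11
By total probability: P(odd) = 5/13*5/11 + 8/13*4/11 = 57/143

57/143


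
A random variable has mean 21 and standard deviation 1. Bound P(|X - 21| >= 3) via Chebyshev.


k = 3/1 = 3
Chebyshev: P(|X-mu| >= k*sigma) <= 1/k^2 = 1/3^2 = 1/9

1/9


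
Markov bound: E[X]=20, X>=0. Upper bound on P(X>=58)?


Markov: P(X >= a) <= E[X]/a
P(X >= 58) <= 20/58 = 10/29

10/29


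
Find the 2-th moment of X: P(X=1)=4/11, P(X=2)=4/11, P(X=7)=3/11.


E[X^2] = sum(x^2 * P(x))
= 1*4/11 + 4*4/11 + 49*3/11
= 167/11

167/11


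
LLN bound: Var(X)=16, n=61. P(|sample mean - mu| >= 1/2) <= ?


Var(Xbar) = Var(X)/n = 16/61
Chebyshev: P(|Xbar-mu| >= 1/2) <= Var(Xbar)/(1/2)^2 = (16/61)/(1/4) = 64/61
Bound exceeds 1, so trivial bound: 1

1


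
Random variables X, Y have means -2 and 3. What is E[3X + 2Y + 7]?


E[3X + 2Y + 7] = 3*E[X] + 2*E[Y] + 7
= (3)*(-2) + (2)*(3) + (7)
= -6 + 6 + 7 = 7

7


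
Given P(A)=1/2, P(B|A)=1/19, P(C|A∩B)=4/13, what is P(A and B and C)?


P(A∩B∩C) = P(A) * P(B|A) * P(C|A∩B)
= 1/2 * 1/19 * 4/13
= 1/38 * 4/13 = 2/247

2/247


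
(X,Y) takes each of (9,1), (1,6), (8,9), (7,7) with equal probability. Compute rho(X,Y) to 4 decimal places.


Cov(X,Y) = -1.9375, Var(X) = 9.6875, Var(Y) = 8.6875
rho = Cov/(sqrt(VarX)*sqrt(VarY)) = -0.2112

-0.2112


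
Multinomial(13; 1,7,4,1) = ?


13! = 6227020800
Denominator: 1!=1 * 7!=5040 * 4!=24 * 1!=1
Coefficient = 6227020800 / 120960 = 51480

51480


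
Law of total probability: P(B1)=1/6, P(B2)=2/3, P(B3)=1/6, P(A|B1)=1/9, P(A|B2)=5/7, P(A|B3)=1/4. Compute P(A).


P(A) = P(A|B1)P(B1) + P(A|B2)P(B2) + P(A|B3)P(B3)
= 1/9*1/6 + 5/7*2/3 + 1/4*1/6
= 1/54 + 10/21 + 1/24 = 811/1512

811/1512


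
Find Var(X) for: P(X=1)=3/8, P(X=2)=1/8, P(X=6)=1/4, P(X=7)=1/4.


E[X] = 31/8, E[X^2] = 177/8
Var(X) = E[X^2] - (E[X])^2 = 177/8 - (31/8)^2 = 455/64

455/64


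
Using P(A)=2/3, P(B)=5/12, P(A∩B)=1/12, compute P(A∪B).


P(A∪B) = P(A) + P(B) - P(A∩B)
= 2/3 + 5/12 - 1/12 = 1

1


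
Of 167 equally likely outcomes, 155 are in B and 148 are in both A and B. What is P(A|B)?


P(A|B) = P(A∩B)/P(B) = (148/167)/(155/167) = 148/155

148/155


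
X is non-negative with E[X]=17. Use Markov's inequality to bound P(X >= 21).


Markov: P(X >= a) <= E[X]/a
P(X >= 21) <= 17/21

17/21


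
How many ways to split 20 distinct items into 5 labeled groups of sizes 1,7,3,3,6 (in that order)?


20! = 2432902008176640000
Denominator: 1!=1 * 7!=5040 * 3!=6 * 3!=6 * 6!=720
Coefficient = 2432902008176640000 / 130636800 = 18623404800

18623404800


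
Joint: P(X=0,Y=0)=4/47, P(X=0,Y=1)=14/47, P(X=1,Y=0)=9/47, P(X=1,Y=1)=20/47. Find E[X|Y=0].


P(Y=0) = 13/47
E[X|Y=0] = (0*4 + 1*9)/13 = 9/13

9/13


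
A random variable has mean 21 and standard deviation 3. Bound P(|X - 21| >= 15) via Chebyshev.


k = 15/3 = 5
Chebyshev: P(|X-mu| >= k*sigma) <= 1/k^2 = 1/5^2 = 1/25

1/25


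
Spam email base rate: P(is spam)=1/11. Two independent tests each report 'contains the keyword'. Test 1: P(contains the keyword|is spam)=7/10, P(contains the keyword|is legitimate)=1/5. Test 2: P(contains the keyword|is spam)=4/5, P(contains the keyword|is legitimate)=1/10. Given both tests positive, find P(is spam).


After test 1: P(+) = 7/10*1/11 + 1/5*10/11 = 27/110
P(B|+) = (7/110)/(27/110) = 7/27
After test 2 (use post1 as new prior): P(+) = 4/5*7/27 + 1/10*20/27 = 38/135
P(B|+,+) = (28/135)/(38/135) = 14/19

14/19


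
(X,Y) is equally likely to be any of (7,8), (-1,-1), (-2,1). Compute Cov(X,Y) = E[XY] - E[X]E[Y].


E[X]=4/3, E[Y]=8/3, E[XY]=55/3
Cov(X,Y) = E[XY] - E[X]E[Y] = 55/3 - 4/3*8/3 = 133/9

133/9


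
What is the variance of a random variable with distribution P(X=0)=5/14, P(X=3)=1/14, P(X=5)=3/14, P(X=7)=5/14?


E[X] = 53/14, E[X^2] = 47/2
Var(X) = E[X^2] - (E[X])^2 = 47/2 - (53/14)^2 = 1797/196

1797/196


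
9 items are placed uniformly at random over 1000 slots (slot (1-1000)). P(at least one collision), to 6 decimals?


P(all different) = prod((1000-i)/1000 for i=0..8) = 0.964541
P(at least one match) = 1 - 0.964541 = 0.035459

0.035459


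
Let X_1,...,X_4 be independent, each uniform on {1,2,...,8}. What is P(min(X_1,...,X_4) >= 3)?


P(min >= 3) = P(all X_i >= 3) = (P(X_1 >= 3))^4
= (6/8)^4 = (3/4)^4 = 81/256

81/256


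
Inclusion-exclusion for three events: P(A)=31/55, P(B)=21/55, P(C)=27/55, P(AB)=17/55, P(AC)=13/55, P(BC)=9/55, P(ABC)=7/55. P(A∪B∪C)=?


P(A∪B∪C) = P(A)+P(B)+P(C) - P(AB)-P(AC)-P(BC) + P(ABC)
= 31/55+21/55+27/55 - 17/55-13/55-9/55 + 7/55
= 47/55

47/55


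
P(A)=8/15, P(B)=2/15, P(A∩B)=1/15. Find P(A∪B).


P(A∪B) = P(A) + P(B) - P(A∩B)
= 8/15 + 2/15 - 1/15 = 3/5

3/5


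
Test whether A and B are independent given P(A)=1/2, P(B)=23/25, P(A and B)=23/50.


P(A)*P(B) = 1/2*23/25 = 23/50
P(A∩B) = 23/50, which equals P(A)P(B), so independent

Yes, A and B are independent


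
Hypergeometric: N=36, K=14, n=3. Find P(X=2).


P(X=2) = C(14,2)*C(22,1) / C(36,3)
= 91*22 / 7140
= 2002/7140 = 143/510

143/510


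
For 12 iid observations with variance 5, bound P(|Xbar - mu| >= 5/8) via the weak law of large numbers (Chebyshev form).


Var(Xbar) = Var(X)/n = 5/12
Chebyshev: P(|Xbar-mu| >= 5/8) <= Var(Xbar)/(5/8)^2 = (5/12)/(25/64) = 16/15
Bound exceeds 1, so trivial bound: 1

1


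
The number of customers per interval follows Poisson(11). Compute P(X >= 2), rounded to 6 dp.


P(X>=2) = 1 - P(X<=1) = 1 - (e^(-11)*11^0/0! + e^(-11)*11^1/1!)
≈ 1 - (0.0000167017 + 0.0001837187)
= 1 - 0.0002004204 = 0.9997995796
≈ 0.999800

0.999800


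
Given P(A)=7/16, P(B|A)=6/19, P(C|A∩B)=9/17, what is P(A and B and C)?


P(A∩B∩C) = P(A) * P(B|A) * P(C|A∩B)
= 7/16 * 6/19 * 9/17
= 21/152 * 9/17 = 189/2584

189/2584


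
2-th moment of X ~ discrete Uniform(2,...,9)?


E[X^2] = (1/8) * sum(x^2 for x=2..9)
= 284/8 = 71/2

71/2


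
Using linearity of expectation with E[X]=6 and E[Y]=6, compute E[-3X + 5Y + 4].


E[-3X + 5Y + 4] = -3*E[X] + 5*E[Y] + 4
= (-3)*(6) + (5)*(6) + (4)
= -18 + 30 + 4 = 16

16


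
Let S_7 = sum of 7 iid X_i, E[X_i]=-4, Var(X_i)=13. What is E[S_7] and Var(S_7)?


E[S_n] = n*mu = 7*-4 = -28
Var(S_n) = n*sigma^2 = 7*13 = 91

E[S_7]=-28, Var(S_7)=91


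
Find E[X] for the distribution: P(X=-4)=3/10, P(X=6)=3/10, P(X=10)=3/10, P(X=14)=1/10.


E[X] = sum(x * P(x))
= -4*3/10 + 6*3/10 + 10*3/10 + 14*1/10
= 5

5


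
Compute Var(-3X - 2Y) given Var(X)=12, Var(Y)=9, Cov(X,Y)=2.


Var(-3X - 2Y) = (-3)^2*Var(X) + (-2)^2*Var(Y) + 2*(-3)*(-2)*Cov(X,Y)
= 9*12 + 4*9 + 12*2
= 108 + 36 + 24 = 168

168


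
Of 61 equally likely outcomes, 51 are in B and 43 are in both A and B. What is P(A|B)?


P(A|B) = P(A∩B)/P(B) = (43/61)/(51/61) = 43/51

43/51


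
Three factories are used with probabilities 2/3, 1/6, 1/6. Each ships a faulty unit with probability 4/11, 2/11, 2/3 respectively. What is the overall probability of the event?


P(A) = P(A|B1)P(B1) + P(A|B2)P(B2) + P(A|B3)P(B3)
= 4/11*2/3 + 2/11*1/6 + 2/3*1/6
= 8/33 + 1/33 + 1/9 = 38/99

38/99


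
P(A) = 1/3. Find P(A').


P(A') = 1 - P(A) = 1 - 1/3 = 2/3

2/3


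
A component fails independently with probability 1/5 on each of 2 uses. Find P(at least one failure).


P(at least one) = 1 - P(none)
P(none) = (1 - 1/5)^2 = (4/5)^2 = 16/25
P(at least one) = 1 - 16/25 = 9/25

9/25


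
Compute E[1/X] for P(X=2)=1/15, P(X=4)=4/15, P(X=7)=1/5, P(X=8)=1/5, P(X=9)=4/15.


E[1/X] = sum(g(x)*P(x))
= 1/2*1/15 + 1/4*4/15 + 1/7*1/5 + 1/8*1/5 + 1/9*4/15
= 277/1512

277/1512


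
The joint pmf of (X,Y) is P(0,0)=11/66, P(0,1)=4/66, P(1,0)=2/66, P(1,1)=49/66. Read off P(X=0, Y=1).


Read from table: P(X=0, Y=1) = 4/66 = 2/33

2/33


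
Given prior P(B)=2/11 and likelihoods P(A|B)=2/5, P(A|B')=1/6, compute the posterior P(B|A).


P(A) = P(A|B)P(B) + P(A|B')P(B') = 2/5*2/11 + 1/6*9/11 = 23/110
P(B|A) = P(A|B)P(B)/P(A) = (4/55)/(23/110) = 8/23

8/23


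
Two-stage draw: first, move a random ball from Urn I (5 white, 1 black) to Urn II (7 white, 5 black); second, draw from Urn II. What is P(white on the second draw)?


P(transfer white) = 5/6; P(transfer black) = 1/6
If white transferred: Urn II has 8 white of 13, so P(white|white moved) = 8/13
If black transferred: Urn II has 7 white of 13, so P(white|black moved) = 7/13
By total probability: P(white) = 5/6*8/13 + 1/6*7/13 = 47/78

47/78


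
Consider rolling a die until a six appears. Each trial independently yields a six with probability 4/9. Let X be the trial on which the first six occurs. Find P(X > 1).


P(X > 1) = P(first 1 trials all fail) = (1-p)^1 = (5/9)^1 = 5/9

5/9


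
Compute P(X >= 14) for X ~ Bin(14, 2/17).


P(X>=14) = P(X=14)
= 16384/168377826559400929
= 16384/168377826559400929

16384/168377826559400929


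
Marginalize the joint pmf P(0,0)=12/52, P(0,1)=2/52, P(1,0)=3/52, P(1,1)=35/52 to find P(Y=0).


P(Y=0) = P(0,0)+P(1,0) = 12/52 + 3/52 = 15/52

15/52


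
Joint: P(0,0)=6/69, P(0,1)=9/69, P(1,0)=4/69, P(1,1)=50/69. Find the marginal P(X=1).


P(X=1) = P(1,0)+P(1,1) = 4/69 + 50/69 = 54/69 = 18/23

18/23


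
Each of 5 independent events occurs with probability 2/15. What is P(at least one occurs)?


P(at least one) = 1 - P(none)
P(none) = (1 - 2/15)^5 = (13/15)^5 = 371293/759375
P(at least one) = 1 - 371293/759375 = 388082/759375

388082/759375


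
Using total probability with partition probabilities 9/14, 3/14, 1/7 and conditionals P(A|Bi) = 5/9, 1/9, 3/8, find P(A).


P(A) = P(A|B1)P(B1) + P(A|B2)P(B2) + P(A|B3)P(B3)
= 5/9*9/14 + 1/9*3/14 + 3/8*1/7
= 5/14 + 1/42 + 3/56 = 73/168

73/168


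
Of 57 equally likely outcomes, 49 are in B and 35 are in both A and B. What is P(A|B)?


P(A|B) = P(A∩B)/P(B) = (35/57)/(49/57) = 35/49 = 5/7

5/7


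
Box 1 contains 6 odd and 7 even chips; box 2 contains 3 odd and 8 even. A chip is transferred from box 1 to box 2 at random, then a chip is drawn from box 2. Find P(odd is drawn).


P(transfer odd) = 6/13; P(transfer even) = 7/13
If odd transferred: Urn II has 4 odd of 12, so P(odd|odd moved) = 1/3
If even transferred: Urn II has 3 odd of 12, so P(odd|even moved) = 1/4
By total probability: P(odd) = 6/13*1/3 + 7/13*1/4 = 15/52

15/52


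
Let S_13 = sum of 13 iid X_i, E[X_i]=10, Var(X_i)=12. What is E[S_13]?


E[S_n] = n*E[X_1] = 13*10 = 130

130


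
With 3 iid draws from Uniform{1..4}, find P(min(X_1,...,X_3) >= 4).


P(min >= 4) = P(all X_i >= 4) = (P(X_1 >= 4))^3
= (1/4)^3 = 1/64

1/64


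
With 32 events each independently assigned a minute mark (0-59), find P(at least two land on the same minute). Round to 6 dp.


P(all different) = prod((60-i)/60 for i=0..31) = 0.000034
P(at least one match) = 1 - 0.000034 = 0.999966

0.999966


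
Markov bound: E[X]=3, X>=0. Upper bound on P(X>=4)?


Markov: P(X >= a) <= E[X]/a
P(X >= 4) <= 3/4

3/4


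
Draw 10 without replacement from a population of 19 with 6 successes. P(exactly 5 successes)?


P(X=5) = C(6,5)*C(13,5) / C(19,10)
= 6*1287 / 92378
= 7722/92378 = 27/323

27/323


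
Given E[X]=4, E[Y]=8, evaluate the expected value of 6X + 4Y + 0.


E[6X + 4Y + 0] = 6*E[X] + 4*E[Y] + 0
= (6)*(4) + (4)*(8) + (0)
= 24 + 32 + 0 = 56

56


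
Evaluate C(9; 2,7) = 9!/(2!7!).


9! = 362880
Denominator: 2!=2 * 7!=5040
Coefficient = 362880 / 10080 = 36

36


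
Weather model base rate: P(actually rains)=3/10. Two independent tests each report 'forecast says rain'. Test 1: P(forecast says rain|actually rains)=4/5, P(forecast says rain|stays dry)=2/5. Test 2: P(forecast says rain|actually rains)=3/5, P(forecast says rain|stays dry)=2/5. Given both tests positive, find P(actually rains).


After test 1: P(+) = 4/5*3/10 + 2/5*7/10 = 13/25
P(B|+) = (6/25)/(13/25) = 6/13
After test 2 (use post1 as new prior): P(+) = 3/5*6/13 + 2/5*7/13 = 32/65
P(B|+,+) = (18/65)/(32/65) = 9/16

9/16


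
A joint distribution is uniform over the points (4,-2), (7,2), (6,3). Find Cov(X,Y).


E[X]=17/3, E[Y]=1, E[XY]=8
Cov(X,Y) = E[XY] - E[X]E[Y] = 8 - 17/3*1 = 7/3

7/3


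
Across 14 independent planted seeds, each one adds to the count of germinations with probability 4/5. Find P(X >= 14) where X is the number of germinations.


P(X>=14) = P(X=14)
= 268435456/6103515625
= 268435456/6103515625

268435456/6103515625


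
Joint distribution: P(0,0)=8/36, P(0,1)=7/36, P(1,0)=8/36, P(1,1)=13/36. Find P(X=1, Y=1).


Read from table: P(X=1, Y=1) = 13/36

13/36


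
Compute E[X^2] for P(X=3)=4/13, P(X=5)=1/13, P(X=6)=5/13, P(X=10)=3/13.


E[X^2] = sum(g(x)*P(x))
= 9*4/13 + 25*1/13 + 36*5/13 + 100*3/13
= 541/13

541/13


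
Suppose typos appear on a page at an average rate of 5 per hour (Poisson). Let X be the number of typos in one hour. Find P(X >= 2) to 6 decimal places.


P(X>=2) = 1 - P(X<=1) = 1 - (e^(-5)*5^0/0! + e^(-5)*5^1/1!)
≈ 1 - (0.0067379470 + 0.0336897350)
= 1 - 0.0404276820 = 0.9595723180
≈ 0.959572

0.959572


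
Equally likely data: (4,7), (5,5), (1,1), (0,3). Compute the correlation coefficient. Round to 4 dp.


Cov(X,Y) = 3.5000, Var(X) = 4.2500, Var(Y) = 5.0000
rho = Cov/(sqrt(VarX)*sqrt(VarY)) = 0.7593

0.7593


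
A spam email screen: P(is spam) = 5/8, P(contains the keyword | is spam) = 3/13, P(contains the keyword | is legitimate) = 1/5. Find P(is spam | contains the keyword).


P(A) = P(A|B)P(B) + P(A|B')P(B') = 3/13*5/8 + 1/5*3/8 = 57/260
P(B|A) = P(A|B)P(B)/P(A) = (15/104)/(57/260) = 25/38

25/38


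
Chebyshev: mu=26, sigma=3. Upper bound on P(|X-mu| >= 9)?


k = 9/3 = 3
Chebyshev: P(|X-mu| >= k*sigma) <= 1/k^2 = 1/3^2 = 1/9

1/9


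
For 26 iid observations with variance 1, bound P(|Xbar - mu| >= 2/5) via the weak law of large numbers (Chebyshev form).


Var(Xbar) = Var(X)/n = 1/26
Chebyshev: P(|Xbar-mu| >= 2/5) <= Var(Xbar)/(2/5)^2 = (1/26)/(4/25) = 25/104

25/104


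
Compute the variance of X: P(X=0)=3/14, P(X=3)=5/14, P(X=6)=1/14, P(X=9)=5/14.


E[X] = 33/7, E[X^2] = 243/7
Var(X) = E[X^2] - (E[X])^2 = 243/7 - (33/7)^2 = 612/49

612/49


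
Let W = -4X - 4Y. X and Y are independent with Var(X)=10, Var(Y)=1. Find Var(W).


Independence => Cov(X,Y)=0
Var(-4X - 4Y) = (-4)^2*Var(X) + (-4)^2*Var(Y)
= 16*10 + 16*1 = 176

176


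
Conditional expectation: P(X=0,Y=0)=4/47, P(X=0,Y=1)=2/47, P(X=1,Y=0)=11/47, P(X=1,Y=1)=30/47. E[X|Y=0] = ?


P(Y=0) = 15/47
E[X|Y=0] = (0*4 + 1*11)/15 = 11/15

11/15


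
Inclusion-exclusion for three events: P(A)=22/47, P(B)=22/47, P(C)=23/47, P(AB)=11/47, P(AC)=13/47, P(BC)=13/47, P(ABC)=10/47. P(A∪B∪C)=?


P(A∪B∪C) = P(A)+P(B)+P(C) - P(AB)-P(AC)-P(BC) + P(ABC)
= 22/47+22/47+23/47 - 11/47-13/47-13/47 + 10/47
= 40/47

40/47


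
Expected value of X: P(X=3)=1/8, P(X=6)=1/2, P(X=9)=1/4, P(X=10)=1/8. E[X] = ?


E[X] = sum(x * P(x))
= 3*1/8 + 6*1/2 + 9*1/4 + 10*1/8
= 55/8

55/8


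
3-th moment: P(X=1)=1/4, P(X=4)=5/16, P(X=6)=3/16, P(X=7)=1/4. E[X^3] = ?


E[X^3] = sum(x^3 * P(x))
= 1*1/4 + 64*5/16 + 216*3/16 + 343*1/4
= 293/2

293/2


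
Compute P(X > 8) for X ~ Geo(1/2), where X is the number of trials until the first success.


P(X > 8) = P(first 8 trials all fail) = (1-p)^8 = (1/2)^8 = 1/256

1/256


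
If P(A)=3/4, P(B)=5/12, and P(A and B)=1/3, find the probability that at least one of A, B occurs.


P(A∪B) = P(A) + P(B) - P(A∩B)
= 3/4 + 5/12 - 1/3 = 5/6

5/6


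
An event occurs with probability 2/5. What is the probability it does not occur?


P(A') = 1 - P(A) = 1 - 2/5 = 3/5

3/5


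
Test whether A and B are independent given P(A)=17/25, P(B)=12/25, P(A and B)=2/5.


P(A)*P(B) = 17/25*12/25 = 204/625
P(A∩B) = 2/5 != 204/625, so not independent

No, A and B are not independent


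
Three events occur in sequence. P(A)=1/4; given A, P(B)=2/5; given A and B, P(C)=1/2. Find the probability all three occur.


P(A∩B∩C) = P(A) * P(B|A) * P(C|A∩B)
= 1/4 * 2/5 * 1/2
= 1/10 * 1/2 = 1/20

1/20


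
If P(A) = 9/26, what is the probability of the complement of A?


P(A') = 1 - P(A) = 1 - 9/26 = 17/26

17/26


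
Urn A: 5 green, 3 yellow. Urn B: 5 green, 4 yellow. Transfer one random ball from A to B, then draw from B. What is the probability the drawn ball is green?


P(transfer green) = 5/8; P(transfer yellow) = 3/8
If green transferred: Urn II has 6 green of 10, so P(green|green moved) = 3/5
If yellow transferred: Urn II has 5 green of 10, so P(green|yellow moved) = 1/2
By total probability: P(green) = 5/8*3/5 + 3/8*1/2 = 9/16

9/16


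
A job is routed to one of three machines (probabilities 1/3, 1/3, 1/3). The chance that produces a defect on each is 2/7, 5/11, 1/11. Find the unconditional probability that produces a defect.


P(A) = P(A|B1)P(B1) + P(A|B2)P(B2) + P(A|B3)P(B3)
= 2/7*1/3 + 5/11*1/3 + 1/11*1/3
= 2/21 + 5/33 + 1/33 = 64/231

64/231


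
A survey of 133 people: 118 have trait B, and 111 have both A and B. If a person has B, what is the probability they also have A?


P(A|B) = P(A∩B)/P(B) = (111/133)/(118/133) = 111/118

111/118


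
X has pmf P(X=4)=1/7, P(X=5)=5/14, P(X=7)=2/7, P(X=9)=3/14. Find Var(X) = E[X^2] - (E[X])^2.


E[X] = 44/7, E[X^2] = 298/7
Var(X) = E[X^2] - (E[X])^2 = 298/7 - (44/7)^2 = 150/49

150/49


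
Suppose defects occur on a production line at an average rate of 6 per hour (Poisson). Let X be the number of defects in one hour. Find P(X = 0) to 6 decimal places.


P(X=0) = e^(-6) * 6^0 / 0!
≈ 0.002478752177 * 1 / 1
≈ 0.002479

0.002479


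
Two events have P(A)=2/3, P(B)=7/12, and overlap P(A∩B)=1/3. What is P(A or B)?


P(A∪B) = P(A) + P(B) - P(A∩B)
= 2/3 + 7/12 - 1/3 = 11/12

11/12


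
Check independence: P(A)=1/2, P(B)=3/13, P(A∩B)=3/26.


P(A)*P(B) = 1/2*3/13 = 3/26
P(A∩B) = 3/26, which equals P(A)P(B), so independent

Yes, A and B are independent


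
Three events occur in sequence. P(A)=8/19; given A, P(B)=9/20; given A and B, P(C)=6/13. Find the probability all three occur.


P(A∩B∩C) = P(A) * P(B|A) * P(C|A∩B)
= 8/19 * 9/20 * 6/13
= 18/95 * 6/13 = 108/1235

108/1235


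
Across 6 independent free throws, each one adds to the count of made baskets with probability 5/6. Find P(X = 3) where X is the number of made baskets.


P(X=3) = C(6,3) * p^3 * (1-p)^3
= 20 * 125/216 * 1/216
= 625/11664

625/11664


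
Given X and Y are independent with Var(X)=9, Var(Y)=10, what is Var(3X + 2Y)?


Independence => Cov(X,Y)=0
Var(3X + 2Y) = 3^2*Var(X) + 2^2*Var(Y)
= 9*9 + 4*10 = 121

121


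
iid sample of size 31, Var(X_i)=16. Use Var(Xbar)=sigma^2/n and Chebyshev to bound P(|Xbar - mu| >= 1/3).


Var(Xbar) = Var(X)/n = 16/31
Chebyshev: P(|Xbar-mu| >= 1/3) <= Var(Xbar)/(1/3)^2 = (16/31)/(1/9) = 144/31
Bound exceeds 1, so trivial bound: 1

1


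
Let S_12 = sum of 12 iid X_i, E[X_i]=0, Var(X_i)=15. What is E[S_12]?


E[S_n] = n*E[X_1] = 12*0 = 0

0


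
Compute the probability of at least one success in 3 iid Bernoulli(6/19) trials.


P(at least one) = 1 - P(none)
P(none) = (1 - 6/19)^3 = (13/19)^3 = 2197/6859
P(at least one) = 1 - 2197/6859 = 4662/6859

4662/6859


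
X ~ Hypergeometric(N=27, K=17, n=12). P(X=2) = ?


P(X=2) = C(17,2)*C(10,10) / C(27,12)
= 136*1 / 17383860
= 136/17383860 = 2/255645

2/255645


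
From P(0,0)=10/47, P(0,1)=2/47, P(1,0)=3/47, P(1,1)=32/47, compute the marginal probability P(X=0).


P(X=0) = P(0,0)+P(0,1) = 10/47 + 2/47 = 12/47

12/47


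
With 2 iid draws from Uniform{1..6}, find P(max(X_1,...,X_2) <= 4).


P(max <= 4) = P(all X_i <= 4) = (P(X_1 <= 4))^2
= (4/6)^2 = (2/3)^2 = 4/9

4/9


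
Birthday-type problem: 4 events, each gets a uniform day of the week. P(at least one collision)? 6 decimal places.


P(all different) = prod((7-i)/7 for i=0..3) = 0.349854
P(at least one match) = 1 - 0.349854 = 0.650146

0.650146


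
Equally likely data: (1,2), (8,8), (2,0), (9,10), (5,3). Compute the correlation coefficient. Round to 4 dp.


Cov(X,Y) = 11.2000, Var(X) = 10.0000, Var(Y) = 14.2400
rho = Cov/(sqrt(VarX)*sqrt(VarY)) = 0.9386

0.9386


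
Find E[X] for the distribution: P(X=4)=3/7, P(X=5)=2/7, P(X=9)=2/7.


E[X] = sum(x * P(x))
= 4*3/7 + 5*2/7 + 9*2/7
= 40/7

40/7


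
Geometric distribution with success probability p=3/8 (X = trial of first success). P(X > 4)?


P(X > 4) = P(first 4 trials all fail) = (1-p)^4 = (5/8)^4 = 625/4096

625/4096


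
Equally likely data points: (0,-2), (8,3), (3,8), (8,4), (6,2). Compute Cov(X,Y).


E[X]=5, E[Y]=3, E[XY]=92/5
Cov(X,Y) = E[XY] - E[X]E[Y] = 92/5 - 5*3 = 17/5

17/5


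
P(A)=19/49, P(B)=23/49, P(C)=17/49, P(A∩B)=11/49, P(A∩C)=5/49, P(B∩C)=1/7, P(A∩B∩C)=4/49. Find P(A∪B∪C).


P(A∪B∪C) = P(A)+P(B)+P(C) - P(AB)-P(AC)-P(BC) + P(ABC)
= 19/49+23/49+17/49 - 11/49-5/49-1/7 + 4/49
= 40/49

40/49


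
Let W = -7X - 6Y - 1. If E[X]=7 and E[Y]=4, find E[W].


E[-7X - 6Y - 1] = -7*E[X] - 6*E[Y] - 1
= (-7)*(7) + (-6)*(4) + (-1)
= -49 - 24 - 1 = -74

-74


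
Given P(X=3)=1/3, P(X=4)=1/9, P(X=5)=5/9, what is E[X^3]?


E[X^3] = sum(g(x)*P(x))
= 27*1/3 + 64*1/9 + 125*5/9
= 770/9

770/9


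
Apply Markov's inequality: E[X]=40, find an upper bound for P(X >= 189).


Markov: P(X >= a) <= E[X]/a
P(X >= 189) <= 40/189

40/189


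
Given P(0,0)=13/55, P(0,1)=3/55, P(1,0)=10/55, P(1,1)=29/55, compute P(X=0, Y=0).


Read from table: P(X=0, Y=0) = 13/55

13/55


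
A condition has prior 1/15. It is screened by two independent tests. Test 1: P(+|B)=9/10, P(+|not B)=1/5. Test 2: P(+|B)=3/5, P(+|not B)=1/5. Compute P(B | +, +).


After test 1: P(+) = 9/10*1/15 + 1/5*14/15 = 37/150
P(B|+) = (3/50)/(37/150) = 9/37
After test 2 (use post1 as new prior): P(+) = 3/5*9/37 + 1/5*28/37 = 11/37
P(B|+,+) = (27/185)/(11/37) = 27/55

27/55


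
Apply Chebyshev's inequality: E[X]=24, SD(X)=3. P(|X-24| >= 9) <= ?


k = 9/3 = 3
Chebyshev: P(|X-mu| >= k*sigma) <= 1/k^2 = 1/3^2 = 1/9

1/9


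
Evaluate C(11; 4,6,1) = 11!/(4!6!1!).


11! = 39916800
Denominator: 4!=24 * 6!=720 * 1!=1
Coefficient = 39916800 / 17280 = 2310

2310


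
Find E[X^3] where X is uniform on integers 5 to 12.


E[X^3] = (1/8) * sum(x^3 for x=5..12)
= 5984/8 = 748

748


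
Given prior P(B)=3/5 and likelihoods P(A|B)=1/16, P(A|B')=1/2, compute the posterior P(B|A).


P(A) = P(A|B)P(B) + P(A|B')P(B') = 1/16*3/5 + 1/2*2/5 = 19/80
P(B|A) = P(A|B)P(B)/P(A) = (3/80)/(19/80) = 3/19

3/19


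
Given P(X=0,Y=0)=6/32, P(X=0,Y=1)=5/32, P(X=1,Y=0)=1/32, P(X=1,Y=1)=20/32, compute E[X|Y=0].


P(Y=0) = 7/32
E[X|Y=0] = (0*6 + 1*1)/7 = 1/7

1/7
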